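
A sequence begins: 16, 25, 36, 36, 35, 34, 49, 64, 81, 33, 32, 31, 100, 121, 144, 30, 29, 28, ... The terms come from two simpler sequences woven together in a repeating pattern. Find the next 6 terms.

169, 196, 225, 27, 26, 25

The slot pattern repeats as AAABBB (period 6), so there are 2 interleaved tracks.
Track A: 16, 25, 36, 49, 64, 81, 100, 121, 144. The squares 4², 5², 6², ….
Track B: 36, 35, 34, 33, 32, 31, 30, 29, 28. Linear: a_n = 37 − n.
The 19th slot belongs to track A; its 10th term is 169.
Term 20 comes from track A (its 11th entry): 196.
The 21st slot belongs to track A; its 12th term is 225.
The 22nd slot belongs to track B; its 10th term is 27.
Position 23 → track B, term 11 = 26.
The 24th slot belongs to track B; its 12th term is 25.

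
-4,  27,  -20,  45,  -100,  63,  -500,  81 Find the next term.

-2500

Odd-indexed and even-indexed terms follow separate rules.
Subsequence A: -4, -20, -100, -500 — geometric, ×5 each step.
Subsequence B: 27, 45, 63, 81 — adding 18 each time.
Position 9 → subsequence A, term 5 = -2500.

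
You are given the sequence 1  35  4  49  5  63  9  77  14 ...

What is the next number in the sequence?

91

Taking every 2nd term gives 2 separate tracks.
Subsequence A = 1, 4, 5, 9, 14: a Fibonacci-like recurrence a_n = a_{n-1} + a_{n-2}.
Subsequence B = 35, 49, 63, 77: adding 14 each time.
The 10th slot belongs to subsequence B; its 5th term is 91.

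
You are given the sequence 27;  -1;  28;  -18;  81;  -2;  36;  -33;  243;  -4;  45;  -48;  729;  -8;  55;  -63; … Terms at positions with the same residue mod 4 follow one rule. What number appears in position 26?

Taking every 4th term gives 4 separate tracks.
Track A: 27, 81, 243, 729 (powers of 3).
Track B: -1, -2, -4, -8 (geometric with ratio 2).
Track C: 28, 36, 45, 55 (the triangular numbers T_7, T_8, …).
Track D: -18, -33, -48, -63 (linear: a_n = -3 − 15·n).
Term 26 comes from track B (its 7th entry): -64.

-64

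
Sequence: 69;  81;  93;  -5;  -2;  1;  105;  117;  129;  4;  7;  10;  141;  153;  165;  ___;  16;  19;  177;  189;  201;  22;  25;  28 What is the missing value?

The slot pattern repeats as AAABBB (period 6), so there are 2 interleaved tracks.
Stream A: 69, 81, 93, 105, 117, 129, 141, 153, 165, 177, 189, 201 (arithmetic, step +12).
Stream B: -5, -2, 1, 4, 7, 10, ?, 16, 19, 22, 25, 28 (arithmetic with common difference +3).
The gap is stream B's term 7; the rule gives 13.

13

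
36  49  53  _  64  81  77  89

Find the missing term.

Positions follow the repeating pattern AABB; grouping by letter gives 2 tracks.
Subsequence A: 36, 49, 64, 81 (the squares 6², 7², 8², …).
Subsequence B: 53, ?, 77, 89 (arithmetic, step +12).
The gap is subsequence B's term 2; the rule gives 65.

65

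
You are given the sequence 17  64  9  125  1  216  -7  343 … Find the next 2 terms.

-15, 512

Odd-indexed and even-indexed terms follow separate rules.
Track A: 17, 9, 1, -7 — arithmetic with common difference −8.
Track B: 64, 125, 216, 343 — perfect cubes starting at 4³.
Term 9 comes from track A (its 5th entry): -15.
Position 10 → track B, term 5 = 512.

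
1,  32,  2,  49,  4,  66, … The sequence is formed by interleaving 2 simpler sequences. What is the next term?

8

The terms cycle through 2 interleaved subsequences.
Track A is 1, 2, 4, which is successive powers of 2.
Track B is 32, 49, 66, which is adding 17 each time.
The 7th slot belongs to track A; its 4th term is 8.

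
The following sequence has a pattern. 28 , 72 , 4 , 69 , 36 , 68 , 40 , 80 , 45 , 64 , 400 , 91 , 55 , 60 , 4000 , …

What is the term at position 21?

78

Split by position mod 4: positions 1, 5, 9, … form one track, and each other residue class forms its own.
Subsequence A: 28, 36, 45, 55. The triangular numbers T_7, T_8, ….
Subsequence B: 72, 68, 64, 60. Linear: a_n = 76 − 4·n.
Subsequence C: 4, 40, 400, 4000. Geometric with ratio 10.
Subsequence D: 69, 80, 91. Linear: a_n = 58 + 11·n.
Position 21 → subsequence A, term 6 = 78.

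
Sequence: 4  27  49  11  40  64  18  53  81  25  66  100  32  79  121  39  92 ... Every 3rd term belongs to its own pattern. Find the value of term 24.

196

Split by position mod 3 into 3 tracks.
Track A = 4, 11, 18, 25, 32, 39: arithmetic, step +7.
Track B = 27, 40, 53, 66, 79, 92: arithmetic with common difference +13.
Track C = 49, 64, 81, 100, 121: perfect squares starting at 7².
Position 24 → track C, term 8 = 196.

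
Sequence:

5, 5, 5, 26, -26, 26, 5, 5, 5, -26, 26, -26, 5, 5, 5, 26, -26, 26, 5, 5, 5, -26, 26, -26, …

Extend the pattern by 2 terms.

Positions follow the repeating pattern AAABBB; grouping by letter gives 2 tracks.
Track A: 5, 5, 5, 5, 5, 5, 5, 5, 5, 5, 5, 5. Constant 5.
Track B: 26, -26, 26, -26, 26, -26, 26, -26, 26, -26, 26, -26. Alternating ±26.
Position 25 → track A, term 13 = 5.
Position 26 falls in track A as its term 14, giving 5.

5, 5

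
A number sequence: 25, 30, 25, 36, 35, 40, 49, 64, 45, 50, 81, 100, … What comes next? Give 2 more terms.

55, 60

Reading positions in blocks of 4 reveals the pattern AABB — 2 tracks woven together.
Track A: 25, 30, 35, 40, 45, 50. Linear: a_n = 20 + 5·n.
Track B: 25, 36, 49, 64, 81, 100. The squares 5², 6², 7², ….
The 13th slot belongs to track A; its 7th term is 55.
Term 14 comes from track A (its 8th entry): 60.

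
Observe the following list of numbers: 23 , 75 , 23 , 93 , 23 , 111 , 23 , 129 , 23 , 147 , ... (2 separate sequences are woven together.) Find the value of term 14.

183

Taking every 2nd term gives 2 separate tracks.
Stream A is 23, 23, 23, 23, 23, which is the constant sequence 23.
Stream B is 75, 93, 111, 129, 147, which is arithmetic, step +18.
Position 14 falls in stream B as its term 7, giving 183.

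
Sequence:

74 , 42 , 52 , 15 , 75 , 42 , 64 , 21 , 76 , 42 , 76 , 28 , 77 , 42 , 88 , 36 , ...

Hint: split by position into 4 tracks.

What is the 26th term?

Split by position mod 4: positions 1, 5, 9, … form one track, and each other residue class forms its own.
Track A: 74, 75, 76, 77 (adding 1 each time).
Track B: 42, 42, 42, 42 (always 42).
Track C: 52, 64, 76, 88 (adding 12 each time).
Track D: 15, 21, 28, 36 (triangular numbers n(n+1)/2 for n = 5, 6, …).
The 26th slot belongs to track B; its 7th term is 42.

42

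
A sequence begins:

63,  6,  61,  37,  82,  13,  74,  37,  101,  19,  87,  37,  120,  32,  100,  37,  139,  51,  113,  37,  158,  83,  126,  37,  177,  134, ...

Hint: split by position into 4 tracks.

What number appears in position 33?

215

Read the sequence 4 terms at a time; column i is its own pattern.
Subsequence A: 63, 82, 101, 120, 139, 158, 177. Linear: a_n = 44 + 19·n.
Subsequence B: 6, 13, 19, 32, 51, 83, 134. Each term equals the sum of the previous two.
Subsequence C: 61, 74, 87, 100, 113, 126. Linear: a_n = 48 + 13·n.
Subsequence D: 37, 37, 37, 37, 37, 37. Always 37.
The 33rd slot belongs to subsequence A; its 9th term is 215.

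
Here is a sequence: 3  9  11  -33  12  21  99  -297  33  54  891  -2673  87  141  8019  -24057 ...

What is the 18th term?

Reading positions in blocks of 4 reveals the pattern AABB — 2 tracks woven together.
Subsequence A is 3, 9, 12, 21, 33, 54, 87, 141, which is each term equals the sum of the previous two.
Subsequence B is 11, -33, 99, -297, 891, -2673, 8019, -24057, which is multiplying by -3 each time.
Position 18 → subsequence A, term 10 = 369.

369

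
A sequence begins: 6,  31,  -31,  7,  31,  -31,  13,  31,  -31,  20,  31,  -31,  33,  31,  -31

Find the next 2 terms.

Reading positions in blocks of 3 reveals the pattern ABB — 2 tracks woven together.
Stream A: 6, 7, 13, 20, 33. Fibonacci-style (each term is the sum of the two before it).
Stream B: 31, -31, 31, -31, 31, -31, 31, -31, 31, -31. Alternating ±31.
Term 16 comes from stream A (its 6th entry): 53.
Term 17 comes from stream B (its 11th entry): 31.

53, 31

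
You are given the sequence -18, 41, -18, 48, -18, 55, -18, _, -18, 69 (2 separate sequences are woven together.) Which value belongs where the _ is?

62

Split by position mod 2 into 2 tracks.
Track A = -18, -18, -18, -18, -18: always -18.
Track B = 41, 48, 55, ?, 69: arithmetic with common difference +7.
Filling track B at index 4 by its rule yields 62.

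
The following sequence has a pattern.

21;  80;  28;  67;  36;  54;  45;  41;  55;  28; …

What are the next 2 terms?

66, 15

Taking every 2nd term gives 2 separate tracks.
Subsequence A: 21, 28, 36, 45, 55 — the triangular numbers T_6, T_7, ….
Subsequence B: 80, 67, 54, 41, 28 — arithmetic, step −13.
The 11th slot belongs to subsequence A; its 6th term is 66.
Position 12 → subsequence B, term 6 = 15.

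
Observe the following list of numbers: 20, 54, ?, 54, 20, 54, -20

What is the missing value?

Odd-indexed and even-indexed terms follow separate rules.
Track A: 20, ?, 20, -20 — alternating ±20.
Track B: 54, 54, 54 — always 54.
Track A's pattern makes the blank -20.

-20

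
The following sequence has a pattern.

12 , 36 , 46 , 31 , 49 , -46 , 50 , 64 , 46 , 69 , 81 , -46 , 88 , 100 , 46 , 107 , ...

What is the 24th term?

Read the sequence 3 terms at a time; column i is its own pattern.
Track A = 12, 31, 50, 69, 88, 107: arithmetic, step +19.
Track B = 36, 49, 64, 81, 100: consecutive squares n² from n = 6.
Track C = 46, -46, 46, -46, 46: the oscillation 46·(−1)^(n+1).
Position 24 → track C, term 8 = -46.

-46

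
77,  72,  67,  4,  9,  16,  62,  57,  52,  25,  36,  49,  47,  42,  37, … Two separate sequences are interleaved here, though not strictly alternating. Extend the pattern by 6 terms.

64, 81, 100, 32, 27, 22

Reading positions in blocks of 6 reveals the pattern AAABBB — 2 tracks woven together.
Stream A: 77, 72, 67, 62, 57, 52, 47, 42, 37 (arithmetic, step −5).
Stream B: 4, 9, 16, 25, 36, 49 (consecutive squares n² from n = 2).
Position 16 falls in stream B as its term 7, giving 64.
Position 17 → stream B, term 8 = 81.
Position 18 → stream B, term 9 = 100.
Term 19 comes from stream A (its 10th entry): 32.
Term 20 comes from stream A (its 11th entry): 27.
The 21st slot belongs to stream A; its 12th term is 22.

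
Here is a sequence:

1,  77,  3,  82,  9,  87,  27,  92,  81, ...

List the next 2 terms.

97, 243

Taking every 2nd term gives 2 separate tracks.
Track A is 1, 3, 9, 27, 81, which is powers of 3.
Track B is 77, 82, 87, 92, which is linear: a_n = 72 + 5·n.
The 10th slot belongs to track B; its 5th term is 97.
Term 11 comes from track A (its 6th entry): 243.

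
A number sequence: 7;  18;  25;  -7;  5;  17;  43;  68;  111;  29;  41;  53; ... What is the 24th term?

125

Reading positions in blocks of 6 reveals the pattern AAABBB — 2 tracks woven together.
Track A: 7, 18, 25, 43, 68, 111 — each term equals the sum of the previous two.
Track B: -7, 5, 17, 29, 41, 53 — adding 12 each time.
The 24th slot belongs to track B; its 12th term is 125.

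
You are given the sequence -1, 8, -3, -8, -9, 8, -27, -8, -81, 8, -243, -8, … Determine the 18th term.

Positions 1, 3, 5, … form one subsequence and positions 2, 4, 6, … form another.
Track A = -1, -3, -9, -27, -81, -243: geometric with ratio 3.
Track B = 8, -8, 8, -8, 8, -8: alternating ±8.
Term 18 comes from track B (its 9th entry): 8.

8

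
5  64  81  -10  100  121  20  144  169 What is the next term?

Reading positions in blocks of 3 reveals the pattern ABB — 2 tracks woven together.
Track A: 5, -10, 20 — geometric, ×-2 each step.
Track B: 64, 81, 100, 121, 144, 169 — consecutive squares n² from n = 8.
The 10th slot belongs to track A; its 4th term is -40.

-40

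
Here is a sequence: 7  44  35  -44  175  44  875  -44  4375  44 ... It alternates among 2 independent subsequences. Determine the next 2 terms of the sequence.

21875, -44

Positions 1, 3, 5, … form one subsequence and positions 2, 4, 6, … form another.
Track A = 7, 35, 175, 875, 4375: geometric, ×5 each step.
Track B = 44, -44, 44, -44, 44: alternating ±44.
Position 11 falls in track A as its term 6, giving 21875.
Position 12 → track B, term 6 = -44.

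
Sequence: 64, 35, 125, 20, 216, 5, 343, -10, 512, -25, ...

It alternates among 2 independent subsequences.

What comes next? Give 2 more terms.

729, -40

Odd-indexed and even-indexed terms follow separate rules.
Subsequence A: 64, 125, 216, 343, 512 — perfect cubes starting at 4³.
Subsequence B: 35, 20, 5, -10, -25 — arithmetic, step −15.
Term 11 comes from subsequence A (its 6th entry): 729.
Position 12 falls in subsequence B as its term 6, giving -40.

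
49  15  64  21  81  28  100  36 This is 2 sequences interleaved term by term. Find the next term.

121

Taking every 2nd term gives 2 separate tracks.
Subsequence A: 49, 64, 81, 100. The squares 7², 8², 9², ….
Subsequence B: 15, 21, 28, 36. Triangular numbers n(n+1)/2 for n = 5, 6, ….
Position 9 falls in subsequence A as its term 5, giving 121.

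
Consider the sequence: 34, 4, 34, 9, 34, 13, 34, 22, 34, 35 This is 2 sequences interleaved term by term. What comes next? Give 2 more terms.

Split by position mod 2 into 2 tracks.
Subsequence A: 34, 34, 34, 34, 34 (the constant sequence 34).
Subsequence B: 4, 9, 13, 22, 35 (each term equals the sum of the previous two).
The 11th slot belongs to subsequence A; its 6th term is 34.
Term 12 comes from subsequence B (its 6th entry): 57.

34, 57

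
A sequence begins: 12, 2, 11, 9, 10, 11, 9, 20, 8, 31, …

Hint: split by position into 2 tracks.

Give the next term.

7

Odd-indexed and even-indexed terms follow separate rules.
Stream A is 12, 11, 10, 9, 8, which is linear: a_n = 13 − n.
Stream B is 2, 9, 11, 20, 31, which is Fibonacci-style (each term is the sum of the two before it).
Position 11 → stream A, term 6 = 7.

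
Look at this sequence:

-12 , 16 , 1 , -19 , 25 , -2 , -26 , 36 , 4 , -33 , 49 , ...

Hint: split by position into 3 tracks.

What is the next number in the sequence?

-8

Split by position mod 3: positions 1, 4, 7, … form one track, and each other residue class forms its own.
Subsequence A: -12, -19, -26, -33 (arithmetic, step −7).
Subsequence B: 16, 25, 36, 49 (perfect squares starting at 4²).
Subsequence C: 1, -2, 4 (multiplying by -2 each time).
Position 12 falls in subsequence C as its term 4, giving -8.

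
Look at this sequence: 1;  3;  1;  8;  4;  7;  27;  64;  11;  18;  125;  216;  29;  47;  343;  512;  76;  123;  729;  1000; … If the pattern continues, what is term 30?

Positions follow the repeating pattern AABB; grouping by letter gives 2 tracks.
Track A: 1, 3, 4, 7, 11, 18, 29, 47, 76, 123 (each term equals the sum of the previous two).
Track B: 1, 8, 27, 64, 125, 216, 343, 512, 729, 1000 (perfect cubes starting at 1³).
Position 30 falls in track A as its term 16, giving 2207.

2207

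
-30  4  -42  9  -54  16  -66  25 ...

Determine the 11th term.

Taking every 2nd term gives 2 separate tracks.
Stream A: -30, -42, -54, -66. Arithmetic with common difference −12.
Stream B: 4, 9, 16, 25. Perfect squares starting at 2².
Term 11 comes from stream A (its 6th entry): -90.

-90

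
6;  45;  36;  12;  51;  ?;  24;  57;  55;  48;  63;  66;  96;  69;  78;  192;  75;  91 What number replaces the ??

The terms cycle through 3 interleaved subsequences.
Track A: 6, 12, 24, 48, 96, 192 (geometric with ratio 2).
Track B: 45, 51, 57, 63, 69, 75 (adding 6 each time).
Track C: 36, ?, 55, 66, 78, 91 (the triangular numbers T_8, T_9, …).
Track C's pattern makes the blank 45.

45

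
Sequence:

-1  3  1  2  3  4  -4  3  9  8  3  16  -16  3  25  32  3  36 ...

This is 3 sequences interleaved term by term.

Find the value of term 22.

Split by position mod 3: positions 1, 4, 7, … form one track, and each other residue class forms its own.
Track A: -1, 2, -4, 8, -16, 32 (geometric, ×-2 each step).
Track B: 3, 3, 3, 3, 3, 3 (the constant sequence 3).
Track C: 1, 4, 9, 16, 25, 36 (the squares 1², 2², 3², …).
Position 22 → track A, term 8 = 128.

128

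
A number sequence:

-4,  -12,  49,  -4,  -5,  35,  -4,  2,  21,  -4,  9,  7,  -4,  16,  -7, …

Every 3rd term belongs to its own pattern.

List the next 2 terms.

-4, 23

Split by position mod 3 into 3 tracks.
Track A: -4, -4, -4, -4, -4. The constant sequence -4.
Track B: -12, -5, 2, 9, 16. Arithmetic, step +7.
Track C: 49, 35, 21, 7, -7. Arithmetic with common difference −14.
The 16th slot belongs to track A; its 6th term is -4.
Position 17 falls in track B as its term 6, giving 23.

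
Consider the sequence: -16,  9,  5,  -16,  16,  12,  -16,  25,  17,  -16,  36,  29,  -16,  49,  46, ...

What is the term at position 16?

Read the sequence 3 terms at a time; column i is its own pattern.
Track A is -16, -16, -16, -16, -16, which is always -16.
Track B is 9, 16, 25, 36, 49, which is perfect squares starting at 3².
Track C is 5, 12, 17, 29, 46, which is Fibonacci-style (each term is the sum of the two before it).
Position 16 falls in track A as its term 6, giving -16.

-16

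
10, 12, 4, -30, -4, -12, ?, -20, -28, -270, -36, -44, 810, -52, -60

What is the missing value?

Reading positions in blocks of 3 reveals the pattern ABB — 2 tracks woven together.
Subsequence A: 10, -30, ?, -270, 810 (geometric with ratio -3).
Subsequence B: 12, 4, -4, -12, -20, -28, -36, -44, -52, -60 (subtracting 8 each time).
Filling subsequence A at index 3 by its rule yields 90.

90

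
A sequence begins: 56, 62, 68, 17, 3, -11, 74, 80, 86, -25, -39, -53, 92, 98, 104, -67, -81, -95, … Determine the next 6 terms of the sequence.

110, 116, 122, -109, -123, -137

The slot pattern repeats as AAABBB (period 6), so there are 2 interleaved tracks.
Stream A is 56, 62, 68, 74, 80, 86, 92, 98, 104, which is arithmetic, step +6.
Stream B is 17, 3, -11, -25, -39, -53, -67, -81, -95, which is arithmetic with common difference −14.
The 19th slot belongs to stream A; its 10th term is 110.
Position 20 falls in stream A as its term 11, giving 116.
The 21st slot belongs to stream A; its 12th term is 122.
Position 22 falls in stream B as its term 10, giving -109.
The 23rd slot belongs to stream B; its 11th term is -123.
The 24th slot belongs to stream B; its 12th term is -137.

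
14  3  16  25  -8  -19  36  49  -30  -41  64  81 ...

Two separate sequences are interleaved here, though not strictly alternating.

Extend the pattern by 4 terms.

Reading positions in blocks of 4 reveals the pattern AABB — 2 tracks woven together.
Subsequence A: 14, 3, -8, -19, -30, -41 — linear: a_n = 25 − 11·n.
Subsequence B: 16, 25, 36, 49, 64, 81 — consecutive squares n² from n = 4.
The 13th slot belongs to subsequence A; its 7th term is -52.
Term 14 comes from subsequence A (its 8th entry): -63.
Position 15 falls in subsequence B as its term 7, giving 100.
Term 16 comes from subsequence B (its 8th entry): 121.

-52, -63, 100, 121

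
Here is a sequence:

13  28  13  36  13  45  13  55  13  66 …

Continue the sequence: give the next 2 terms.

Taking every 2nd term gives 2 separate tracks.
Stream A: 13, 13, 13, 13, 13 — the constant sequence 13.
Stream B: 28, 36, 45, 55, 66 — the triangular numbers T_7, T_8, ….
The 11th slot belongs to stream A; its 6th term is 13.
Term 12 comes from stream B (its 6th entry): 78.

13, 78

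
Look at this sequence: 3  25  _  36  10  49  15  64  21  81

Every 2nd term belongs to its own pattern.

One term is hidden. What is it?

6

Split by position mod 2 into 2 tracks.
Track A: 3, ?, 10, 15, 21. Triangular numbers starting at T_2.
Track B: 25, 36, 49, 64, 81. Consecutive squares n² from n = 5.
The gap is track A's term 2; the rule gives 6.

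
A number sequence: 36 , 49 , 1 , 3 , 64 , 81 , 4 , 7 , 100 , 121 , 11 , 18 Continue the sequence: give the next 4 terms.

Reading positions in blocks of 4 reveals the pattern AABB — 2 tracks woven together.
Track A = 36, 49, 64, 81, 100, 121: consecutive squares n² from n = 6.
Track B = 1, 3, 4, 7, 11, 18: each term equals the sum of the previous two.
The 13th slot belongs to track A; its 7th term is 144.
Term 14 comes from track A (its 8th entry): 169.
Position 15 → track B, term 7 = 29.
Position 16 falls in track B as its term 8, giving 47.

144, 169, 29, 47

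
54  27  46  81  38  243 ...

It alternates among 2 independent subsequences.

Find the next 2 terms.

Positions 1, 3, 5, … form one subsequence and positions 2, 4, 6, … form another.
Subsequence A: 54, 46, 38 — arithmetic, step −8.
Subsequence B: 27, 81, 243 — powers of 3.
Term 7 comes from subsequence A (its 4th entry): 30.
Position 8 → subsequence B, term 4 = 729.

30, 729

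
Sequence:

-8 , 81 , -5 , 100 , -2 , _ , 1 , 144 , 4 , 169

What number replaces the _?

121

Odd-indexed and even-indexed terms follow separate rules.
Track A: -8, -5, -2, 1, 4. Linear: a_n = -11 + 3·n.
Track B: 81, 100, ?, 144, 169. The squares 9², 10², 11², ….
Track B's pattern makes the blank 121.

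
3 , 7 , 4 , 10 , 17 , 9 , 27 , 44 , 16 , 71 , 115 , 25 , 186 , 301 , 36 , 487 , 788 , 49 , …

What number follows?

The slot pattern repeats as AAB (period 3), so there are 2 interleaved tracks.
Stream A: 3, 7, 10, 17, 27, 44, 71, 115, 186, 301, 487, 788 (Fibonacci-style (each term is the sum of the two before it)).
Stream B: 4, 9, 16, 25, 36, 49 (the squares 2², 3², 4², …).
Position 19 falls in stream A as its term 13, giving 1275.

1275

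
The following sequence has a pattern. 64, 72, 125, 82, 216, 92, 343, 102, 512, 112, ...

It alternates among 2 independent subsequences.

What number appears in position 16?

142

Taking every 2nd term gives 2 separate tracks.
Stream A: 64, 125, 216, 343, 512 (consecutive cubes n³ from n = 4).
Stream B: 72, 82, 92, 102, 112 (arithmetic with common difference +10).
Position 16 → stream B, term 8 = 142.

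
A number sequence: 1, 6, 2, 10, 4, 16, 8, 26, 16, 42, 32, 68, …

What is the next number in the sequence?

64

Odd-indexed and even-indexed terms follow separate rules.
Track A: 1, 2, 4, 8, 16, 32 (powers 2^0, 2^1, 2^2, …).
Track B: 6, 10, 16, 26, 42, 68 (each term equals the sum of the previous two).
The 13th slot belongs to track A; its 7th term is 64.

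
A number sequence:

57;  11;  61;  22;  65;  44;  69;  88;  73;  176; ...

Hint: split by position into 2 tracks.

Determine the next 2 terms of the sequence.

The terms cycle through 2 interleaved subsequences.
Subsequence A: 57, 61, 65, 69, 73 — arithmetic with common difference +4.
Subsequence B: 11, 22, 44, 88, 176 — a geometric progression (common ratio 2).
The 11th slot belongs to subsequence A; its 6th term is 77.
Position 12 falls in subsequence B as its term 6, giving 352.

77, 352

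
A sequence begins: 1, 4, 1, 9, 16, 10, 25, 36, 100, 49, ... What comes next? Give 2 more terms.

Positions follow the repeating pattern AAB; grouping by letter gives 2 tracks.
Track A: 1, 4, 9, 16, 25, 36, 49 (the squares 1², 2², 3², …).
Track B: 1, 10, 100 (powers 10^0, 10^1, 10^2, …).
The 11th slot belongs to track A; its 8th term is 64.
Term 12 comes from track B (its 4th entry): 1000.

64, 1000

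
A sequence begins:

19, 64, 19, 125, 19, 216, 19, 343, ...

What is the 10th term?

512

The terms cycle through 2 interleaved subsequences.
Track A is 19, 19, 19, 19, which is constant 19.
Track B is 64, 125, 216, 343, which is consecutive cubes n³ from n = 4.
Position 10 falls in track B as its term 5, giving 512.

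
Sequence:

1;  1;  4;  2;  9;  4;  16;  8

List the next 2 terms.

Taking every 2nd term gives 2 separate tracks.
Stream A: 1, 4, 9, 16. Consecutive squares n² from n = 1.
Stream B: 1, 2, 4, 8. Powers 2^0, 2^1, 2^2, ….
The 9th slot belongs to stream A; its 5th term is 25.
Position 10 → stream B, term 5 = 16.

25, 16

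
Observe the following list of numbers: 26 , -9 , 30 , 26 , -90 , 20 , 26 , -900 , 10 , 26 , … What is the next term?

-9000

Split by position mod 3: positions 1, 4, 7, … form one track, and each other residue class forms its own.
Subsequence A = 26, 26, 26, 26: constant 26.
Subsequence B = -9, -90, -900: geometric with ratio 10.
Subsequence C = 30, 20, 10: arithmetic with common difference −10.
Term 11 comes from subsequence B (its 4th entry): -9000.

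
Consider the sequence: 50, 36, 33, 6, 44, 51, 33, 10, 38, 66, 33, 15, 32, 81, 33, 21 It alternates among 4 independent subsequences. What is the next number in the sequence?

26

Split by position mod 4 into 4 tracks.
Stream A = 50, 44, 38, 32: linear: a_n = 56 − 6·n.
Stream B = 36, 51, 66, 81: linear: a_n = 21 + 15·n.
Stream C = 33, 33, 33, 33: always 33.
Stream D = 6, 10, 15, 21: triangular numbers n(n+1)/2 for n = 3, 4, ….
Term 17 comes from stream A (its 5th entry): 26.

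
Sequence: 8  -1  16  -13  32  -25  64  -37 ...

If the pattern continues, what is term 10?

The terms cycle through 2 interleaved subsequences.
Track A: 8, 16, 32, 64 (powers 2^3, 2^4, 2^5, …).
Track B: -1, -13, -25, -37 (arithmetic, step −12).
The 10th slot belongs to track B; its 5th term is -49.

-49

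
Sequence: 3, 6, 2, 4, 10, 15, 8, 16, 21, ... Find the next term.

Reading positions in blocks of 4 reveals the pattern AABB — 2 tracks woven together.
Track A: 3, 6, 10, 15, 21 — triangular numbers starting at T_2.
Track B: 2, 4, 8, 16 — successive powers of 2.
Position 10 falls in track A as its term 6, giving 28.

28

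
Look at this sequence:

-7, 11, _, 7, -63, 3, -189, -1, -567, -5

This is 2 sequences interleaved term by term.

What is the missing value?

Split by position mod 2 into 2 tracks.
Track A: -7, ?, -63, -189, -567. A geometric progression (common ratio 3).
Track B: 11, 7, 3, -1, -5. Subtracting 4 each time.
The gap is track A's term 2; the rule gives -21.

-21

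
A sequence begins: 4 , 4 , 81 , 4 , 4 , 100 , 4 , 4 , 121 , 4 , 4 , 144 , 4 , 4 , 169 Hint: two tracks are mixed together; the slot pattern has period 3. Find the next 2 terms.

The slot pattern repeats as AAB (period 3), so there are 2 interleaved tracks.
Stream A = 4, 4, 4, 4, 4, 4, 4, 4, 4, 4: the constant sequence 4.
Stream B = 81, 100, 121, 144, 169: the squares 9², 10², 11², ….
The 16th slot belongs to stream A; its 11th term is 4.
The 17th slot belongs to stream A; its 12th term is 4.

4, 4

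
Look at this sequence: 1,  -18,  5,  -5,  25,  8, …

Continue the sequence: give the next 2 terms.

125, 21

Odd-indexed and even-indexed terms follow separate rules.
Track A is 1, 5, 25, which is successive powers of 5.
Track B is -18, -5, 8, which is arithmetic with common difference +13.
Position 7 → track A, term 4 = 125.
Position 8 falls in track B as its term 4, giving 21.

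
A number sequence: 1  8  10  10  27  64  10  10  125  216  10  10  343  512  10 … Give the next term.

10

The slot pattern repeats as AABB (period 4), so there are 2 interleaved tracks.
Stream A is 1, 8, 27, 64, 125, 216, 343, 512, which is perfect cubes starting at 1³.
Stream B is 10, 10, 10, 10, 10, 10, 10, which is always 10.
Term 16 comes from stream B (its 8th entry): 10.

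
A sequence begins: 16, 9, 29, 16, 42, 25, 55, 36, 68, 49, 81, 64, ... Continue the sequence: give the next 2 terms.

Split by position mod 2 into 2 tracks.
Track A: 16, 29, 42, 55, 68, 81 — arithmetic, step +13.
Track B: 9, 16, 25, 36, 49, 64 — the squares 3², 4², 5², ….
Position 13 → track A, term 7 = 94.
The 14th slot belongs to track B; its 7th term is 81.

94, 81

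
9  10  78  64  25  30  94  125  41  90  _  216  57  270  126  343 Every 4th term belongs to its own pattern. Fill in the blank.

Split by position mod 4 into 4 tracks.
Subsequence A: 9, 25, 41, 57 (arithmetic with common difference +16).
Subsequence B: 10, 30, 90, 270 (geometric with ratio 3).
Subsequence C: 78, 94, ?, 126 (arithmetic with common difference +16).
Subsequence D: 64, 125, 216, 343 (consecutive cubes n³ from n = 4).
Filling subsequence C at index 3 by its rule yields 110.

110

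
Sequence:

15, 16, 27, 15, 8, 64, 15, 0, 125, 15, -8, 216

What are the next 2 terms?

15, -16

Split by position mod 3: positions 1, 4, 7, … form one track, and each other residue class forms its own.
Subsequence A is 15, 15, 15, 15, which is the constant sequence 15.
Subsequence B is 16, 8, 0, -8, which is subtracting 8 each time.
Subsequence C is 27, 64, 125, 216, which is perfect cubes starting at 3³.
The 13th slot belongs to subsequence A; its 5th term is 15.
Term 14 comes from subsequence B (its 5th entry): -16.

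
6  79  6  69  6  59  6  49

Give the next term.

Taking every 2nd term gives 2 separate tracks.
Stream A = 6, 6, 6, 6: always 6.
Stream B = 79, 69, 59, 49: subtracting 10 each time.
The 9th slot belongs to stream A; its 5th term is 6.

6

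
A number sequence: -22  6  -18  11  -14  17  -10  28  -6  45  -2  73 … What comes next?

Odd-indexed and even-indexed terms follow separate rules.
Subsequence A = -22, -18, -14, -10, -6, -2: arithmetic, step +4.
Subsequence B = 6, 11, 17, 28, 45, 73: Fibonacci-style (each term is the sum of the two before it).
Position 13 → subsequence A, term 7 = 2.

2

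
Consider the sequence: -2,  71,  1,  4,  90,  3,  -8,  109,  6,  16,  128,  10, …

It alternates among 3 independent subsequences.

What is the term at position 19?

-128

Read the sequence 3 terms at a time; column i is its own pattern.
Track A = -2, 4, -8, 16: multiplying by -2 each time.
Track B = 71, 90, 109, 128: arithmetic, step +19.
Track C = 1, 3, 6, 10: triangular numbers n(n+1)/2 for n = 1, 2, ….
Position 19 falls in track A as its term 7, giving -128.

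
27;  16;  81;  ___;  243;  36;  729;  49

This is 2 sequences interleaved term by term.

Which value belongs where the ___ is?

Positions 1, 3, 5, … form one subsequence and positions 2, 4, 6, … form another.
Stream A: 27, 81, 243, 729. Powers 3^3, 3^4, 3^5, ….
Stream B: 16, ?, 36, 49. Perfect squares starting at 4².
So the missing entry in stream B is 25.

25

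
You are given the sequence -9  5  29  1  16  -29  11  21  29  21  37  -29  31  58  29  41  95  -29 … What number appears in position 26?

401

Split by position mod 3 into 3 tracks.
Track A: -9, 1, 11, 21, 31, 41. Linear: a_n = -19 + 10·n.
Track B: 5, 16, 21, 37, 58, 95. A Fibonacci-like recurrence a_n = a_{n-1} + a_{n-2}.
Track C: 29, -29, 29, -29, 29, -29. Oscillating between 29 and -29.
The 26th slot belongs to track B; its 9th term is 401.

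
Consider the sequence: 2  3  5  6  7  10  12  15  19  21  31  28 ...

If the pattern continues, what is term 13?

Split by position mod 2 into 2 tracks.
Subsequence A is 2, 5, 7, 12, 19, 31, which is a Fibonacci-like recurrence a_n = a_{n-1} + a_{n-2}.
Subsequence B is 3, 6, 10, 15, 21, 28, which is the triangular numbers T_2, T_3, ….
Position 13 → subsequence A, term 7 = 50.

50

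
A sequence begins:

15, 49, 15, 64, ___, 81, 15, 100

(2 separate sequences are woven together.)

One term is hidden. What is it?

15

Split by position mod 2 into 2 tracks.
Track A: 15, 15, ?, 15. The constant sequence 15.
Track B: 49, 64, 81, 100. Perfect squares starting at 7².
So the missing entry in track A is 15.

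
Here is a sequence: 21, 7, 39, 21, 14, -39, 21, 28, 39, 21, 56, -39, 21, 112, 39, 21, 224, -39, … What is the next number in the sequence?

Split by position mod 3 into 3 tracks.
Track A is 21, 21, 21, 21, 21, 21, which is the constant sequence 21.
Track B is 7, 14, 28, 56, 112, 224, which is geometric, ×2 each step.
Track C is 39, -39, 39, -39, 39, -39, which is oscillating between 39 and -39.
Term 19 comes from track A (its 7th entry): 21.

21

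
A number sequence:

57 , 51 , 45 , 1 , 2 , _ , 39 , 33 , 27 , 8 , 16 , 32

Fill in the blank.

4

Positions follow the repeating pattern AAABBB; grouping by letter gives 2 tracks.
Subsequence A: 57, 51, 45, 39, 33, 27. Arithmetic, step −6.
Subsequence B: 1, 2, ?, 8, 16, 32. Powers 2^0, 2^1, 2^2, ….
The gap is subsequence B's term 3; the rule gives 4.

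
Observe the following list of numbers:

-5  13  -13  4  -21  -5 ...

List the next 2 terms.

-29, -14

Taking every 2nd term gives 2 separate tracks.
Stream A is -5, -13, -21, which is subtracting 8 each time.
Stream B is 13, 4, -5, which is subtracting 9 each time.
Position 7 falls in stream A as its term 4, giving -29.
The 8th slot belongs to stream B; its 4th term is -14.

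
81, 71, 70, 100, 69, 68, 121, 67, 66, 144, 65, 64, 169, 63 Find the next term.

62

Reading positions in blocks of 3 reveals the pattern ABB — 2 tracks woven together.
Track A: 81, 100, 121, 144, 169 — the squares 9², 10², 11², ….
Track B: 71, 70, 69, 68, 67, 66, 65, 64, 63 — arithmetic, step −1.
Position 15 falls in track B as its term 10, giving 62.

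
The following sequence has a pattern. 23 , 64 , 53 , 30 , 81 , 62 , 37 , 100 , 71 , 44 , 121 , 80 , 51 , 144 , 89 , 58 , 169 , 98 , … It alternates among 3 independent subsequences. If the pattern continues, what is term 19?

The terms cycle through 3 interleaved subsequences.
Track A: 23, 30, 37, 44, 51, 58. Adding 7 each time.
Track B: 64, 81, 100, 121, 144, 169. Consecutive squares n² from n = 8.
Track C: 53, 62, 71, 80, 89, 98. Linear: a_n = 44 + 9·n.
The 19th slot belongs to track A; its 7th term is 65.

65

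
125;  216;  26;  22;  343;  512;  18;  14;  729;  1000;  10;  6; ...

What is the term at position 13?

1331

Reading positions in blocks of 4 reveals the pattern AABB — 2 tracks woven together.
Track A = 125, 216, 343, 512, 729, 1000: consecutive cubes n³ from n = 5.
Track B = 26, 22, 18, 14, 10, 6: subtracting 4 each time.
Position 13 falls in track A as its term 7, giving 1331.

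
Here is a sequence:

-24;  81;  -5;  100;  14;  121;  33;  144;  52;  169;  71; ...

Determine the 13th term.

90

Positions 1, 3, 5, … form one subsequence and positions 2, 4, 6, … form another.
Track A: -24, -5, 14, 33, 52, 71 (adding 19 each time).
Track B: 81, 100, 121, 144, 169 (perfect squares starting at 9²).
Position 13 → track A, term 7 = 90.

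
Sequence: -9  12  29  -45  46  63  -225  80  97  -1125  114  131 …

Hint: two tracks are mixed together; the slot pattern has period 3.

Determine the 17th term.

182

Reading positions in blocks of 3 reveals the pattern ABB — 2 tracks woven together.
Subsequence A: -9, -45, -225, -1125 — geometric with ratio 5.
Subsequence B: 12, 29, 46, 63, 80, 97, 114, 131 — arithmetic, step +17.
Term 17 comes from subsequence B (its 11th entry): 182.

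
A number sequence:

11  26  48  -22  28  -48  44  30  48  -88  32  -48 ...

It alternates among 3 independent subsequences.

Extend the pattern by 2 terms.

Taking every 3rd term gives 3 separate tracks.
Subsequence A is 11, -22, 44, -88, which is multiplying by -2 each time.
Subsequence B is 26, 28, 30, 32, which is arithmetic with common difference +2.
Subsequence C is 48, -48, 48, -48, which is oscillating between 48 and -48.
Position 13 → subsequence A, term 5 = 176.
The 14th slot belongs to subsequence B; its 5th term is 34.

176, 34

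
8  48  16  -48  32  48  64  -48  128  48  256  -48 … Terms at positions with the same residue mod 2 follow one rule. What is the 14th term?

48

Odd-indexed and even-indexed terms follow separate rules.
Subsequence A: 8, 16, 32, 64, 128, 256. Successive powers of 2.
Subsequence B: 48, -48, 48, -48, 48, -48. Oscillating between 48 and -48.
Position 14 falls in subsequence B as its term 7, giving 48.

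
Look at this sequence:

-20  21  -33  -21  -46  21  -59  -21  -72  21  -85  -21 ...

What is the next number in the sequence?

-98

Split by position mod 2 into 2 tracks.
Track A is -20, -33, -46, -59, -72, -85, which is arithmetic, step −13.
Track B is 21, -21, 21, -21, 21, -21, which is the oscillation 21·(−1)^(n+1).
Position 13 → track A, term 7 = -98.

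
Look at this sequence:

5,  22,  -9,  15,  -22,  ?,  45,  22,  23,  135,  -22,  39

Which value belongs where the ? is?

Read the sequence 3 terms at a time; column i is its own pattern.
Track A = 5, 15, 45, 135: geometric with ratio 3.
Track B = 22, -22, 22, -22: the oscillation 22·(−1)^(n+1).
Track C = -9, ?, 23, 39: adding 16 each time.
Track C's pattern makes the blank 7.

7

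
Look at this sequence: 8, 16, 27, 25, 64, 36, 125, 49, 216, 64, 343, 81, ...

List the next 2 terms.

512, 100

Positions 1, 3, 5, … form one subsequence and positions 2, 4, 6, … form another.
Track A: 8, 27, 64, 125, 216, 343 (perfect cubes starting at 2³).
Track B: 16, 25, 36, 49, 64, 81 (perfect squares starting at 4²).
Term 13 comes from track A (its 7th entry): 512.
The 14th slot belongs to track B; its 7th term is 100.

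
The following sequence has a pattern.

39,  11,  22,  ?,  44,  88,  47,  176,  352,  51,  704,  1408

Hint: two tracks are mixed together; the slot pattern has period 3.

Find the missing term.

43

The slot pattern repeats as ABB (period 3), so there are 2 interleaved tracks.
Track A: 39, ?, 47, 51 (linear: a_n = 35 + 4·n).
Track B: 11, 22, 44, 88, 176, 352, 704, 1408 (multiplying by 2 each time).
So the missing entry in track A is 43.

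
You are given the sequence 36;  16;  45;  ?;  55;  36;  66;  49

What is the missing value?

25

Split by position mod 2 into 2 tracks.
Stream A = 36, 45, 55, 66: the triangular numbers T_8, T_9, ….
Stream B = 16, ?, 36, 49: consecutive squares n² from n = 4.
So the missing entry in stream B is 25.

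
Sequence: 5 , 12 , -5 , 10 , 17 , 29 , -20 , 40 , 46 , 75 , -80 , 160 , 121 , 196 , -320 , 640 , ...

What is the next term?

317

Reading positions in blocks of 4 reveals the pattern AABB — 2 tracks woven together.
Track A: 5, 12, 17, 29, 46, 75, 121, 196 (Fibonacci-style (each term is the sum of the two before it)).
Track B: -5, 10, -20, 40, -80, 160, -320, 640 (multiplying by -2 each time).
Position 17 → track A, term 9 = 317.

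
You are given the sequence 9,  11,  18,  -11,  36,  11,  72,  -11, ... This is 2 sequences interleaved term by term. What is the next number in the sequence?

144

The terms cycle through 2 interleaved subsequences.
Stream A: 9, 18, 36, 72 — geometric with ratio 2.
Stream B: 11, -11, 11, -11 — the oscillation 11·(−1)^(n+1).
Position 9 falls in stream A as its term 5, giving 144.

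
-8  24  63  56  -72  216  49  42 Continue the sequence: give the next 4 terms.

The slot pattern repeats as AABB (period 4), so there are 2 interleaved tracks.
Stream A: -8, 24, -72, 216 (geometric with ratio -3).
Stream B: 63, 56, 49, 42 (linear: a_n = 70 − 7·n).
Position 9 falls in stream A as its term 5, giving -648.
Position 10 falls in stream A as its term 6, giving 1944.
Term 11 comes from stream B (its 5th entry): 35.
Term 12 comes from stream B (its 6th entry): 28.

-648, 1944, 35, 28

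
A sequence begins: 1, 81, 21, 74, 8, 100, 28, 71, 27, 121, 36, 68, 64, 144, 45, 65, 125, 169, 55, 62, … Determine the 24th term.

Read the sequence 4 terms at a time; column i is its own pattern.
Subsequence A: 1, 8, 27, 64, 125 (consecutive cubes n³ from n = 1).
Subsequence B: 81, 100, 121, 144, 169 (perfect squares starting at 9²).
Subsequence C: 21, 28, 36, 45, 55 (the triangular numbers T_6, T_7, …).
Subsequence D: 74, 71, 68, 65, 62 (subtracting 3 each time).
Position 24 → subsequence D, term 6 = 59.

59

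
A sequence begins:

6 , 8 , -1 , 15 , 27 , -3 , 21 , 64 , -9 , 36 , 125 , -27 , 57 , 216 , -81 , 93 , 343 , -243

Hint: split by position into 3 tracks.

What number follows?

Split by position mod 3 into 3 tracks.
Track A: 6, 15, 21, 36, 57, 93. Fibonacci-style (each term is the sum of the two before it).
Track B: 8, 27, 64, 125, 216, 343. Perfect cubes starting at 2³.
Track C: -1, -3, -9, -27, -81, -243. Geometric with ratio 3.
Term 19 comes from track A (its 7th entry): 150.

150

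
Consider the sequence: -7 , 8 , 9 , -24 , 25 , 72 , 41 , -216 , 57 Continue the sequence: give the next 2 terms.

The terms cycle through 2 interleaved subsequences.
Track A: -7, 9, 25, 41, 57 — adding 16 each time.
Track B: 8, -24, 72, -216 — geometric with ratio -3.
Term 10 comes from track B (its 5th entry): 648.
Position 11 → track A, term 6 = 73.

648, 73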